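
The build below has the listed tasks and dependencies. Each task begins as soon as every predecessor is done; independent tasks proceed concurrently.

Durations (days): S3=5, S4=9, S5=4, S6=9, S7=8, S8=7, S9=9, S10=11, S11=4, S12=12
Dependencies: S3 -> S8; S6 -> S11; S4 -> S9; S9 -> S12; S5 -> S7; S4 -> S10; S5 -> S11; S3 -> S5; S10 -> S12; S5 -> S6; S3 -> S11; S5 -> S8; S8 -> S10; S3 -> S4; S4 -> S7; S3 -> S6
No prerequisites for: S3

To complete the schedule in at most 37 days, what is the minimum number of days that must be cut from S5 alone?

2

Current finish: 39 days; target: 37.
S5 is on every critical path, so each day cut from S5 cuts the finish by one (this holds down to a finish of 37).
Need 39 − 37 = 2 days off S5 → S5 becomes 2 days, finish becomes 37.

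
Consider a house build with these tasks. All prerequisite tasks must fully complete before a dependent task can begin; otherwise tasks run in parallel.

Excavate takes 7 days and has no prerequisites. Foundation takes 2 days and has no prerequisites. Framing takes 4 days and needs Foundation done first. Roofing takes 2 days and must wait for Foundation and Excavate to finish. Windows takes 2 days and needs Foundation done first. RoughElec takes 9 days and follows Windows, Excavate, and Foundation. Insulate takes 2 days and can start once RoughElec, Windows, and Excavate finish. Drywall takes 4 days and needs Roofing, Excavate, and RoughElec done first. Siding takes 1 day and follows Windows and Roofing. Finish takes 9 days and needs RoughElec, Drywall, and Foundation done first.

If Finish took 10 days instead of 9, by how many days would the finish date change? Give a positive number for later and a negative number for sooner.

Baseline: Excavate→RoughElec→Drywall→Finish = 7+9+4+9 = 29 → 29 days.
Since Finish is critical, the +1 change carries straight to that chain (now 30 days).
The critical path is still Excavate→RoughElec→Drywall→Finish; finish is now 30 days.
Change in finish: 30 − 29 = +1 days.

1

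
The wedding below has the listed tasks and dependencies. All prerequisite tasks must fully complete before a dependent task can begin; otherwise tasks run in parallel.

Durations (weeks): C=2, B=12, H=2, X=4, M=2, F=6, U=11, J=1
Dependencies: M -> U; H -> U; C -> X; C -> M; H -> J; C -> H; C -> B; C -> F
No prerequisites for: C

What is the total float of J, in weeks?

10

The longest chain is C→H→U = 2+2+11 = 15; overall finish 15 weeks.
The longest chain containing J totals 5 weeks.
Float = 15 − 5 = 10.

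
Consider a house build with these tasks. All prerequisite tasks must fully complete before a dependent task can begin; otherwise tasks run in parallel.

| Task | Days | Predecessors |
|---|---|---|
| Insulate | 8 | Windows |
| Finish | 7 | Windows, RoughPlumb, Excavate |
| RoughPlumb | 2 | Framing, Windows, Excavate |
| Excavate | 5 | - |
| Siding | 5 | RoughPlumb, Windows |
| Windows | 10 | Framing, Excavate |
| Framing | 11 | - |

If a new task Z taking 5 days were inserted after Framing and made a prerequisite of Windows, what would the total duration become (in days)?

Originally the house build takes 30 days.
With Z inserted, Windows now waits for max(Framing, Excavate, Z).
New critical path: Framing→Z→Windows→RoughPlumb→Finish = 11+5+10+2+7 = 35 ⇒ 35 days.

35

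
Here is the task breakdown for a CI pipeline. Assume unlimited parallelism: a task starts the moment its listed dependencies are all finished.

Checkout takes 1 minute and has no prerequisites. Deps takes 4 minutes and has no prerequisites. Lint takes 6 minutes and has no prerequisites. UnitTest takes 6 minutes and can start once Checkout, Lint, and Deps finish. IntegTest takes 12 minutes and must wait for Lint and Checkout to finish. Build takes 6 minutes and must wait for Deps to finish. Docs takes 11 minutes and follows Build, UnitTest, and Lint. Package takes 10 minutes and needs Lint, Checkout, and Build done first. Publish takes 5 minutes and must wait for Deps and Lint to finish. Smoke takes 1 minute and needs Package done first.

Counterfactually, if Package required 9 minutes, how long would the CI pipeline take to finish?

23

Actual critical path: Lint→UnitTest→Docs = 6+6+11 = 23 ⇒ 23 minutes.
Package is off the critical path — its longest chain is 21 minutes, giving 2 of slack.
The critical path is still Lint→UnitTest→Docs; finish is now 23 minutes.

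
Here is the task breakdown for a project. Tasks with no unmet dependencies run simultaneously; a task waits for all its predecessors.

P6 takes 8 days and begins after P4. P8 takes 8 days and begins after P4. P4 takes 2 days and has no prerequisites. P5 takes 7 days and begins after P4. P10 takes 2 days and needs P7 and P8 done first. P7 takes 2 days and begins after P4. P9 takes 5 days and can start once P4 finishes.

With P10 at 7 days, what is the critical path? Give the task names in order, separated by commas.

P4, P8, P10

Baseline: P4→P8→P10 = 2+8+2 = 12 → 12 days.
Since P10 is critical, the +5 change carries straight to that chain (now 17 days).
No other chain overtakes it, so the finish is 17 days.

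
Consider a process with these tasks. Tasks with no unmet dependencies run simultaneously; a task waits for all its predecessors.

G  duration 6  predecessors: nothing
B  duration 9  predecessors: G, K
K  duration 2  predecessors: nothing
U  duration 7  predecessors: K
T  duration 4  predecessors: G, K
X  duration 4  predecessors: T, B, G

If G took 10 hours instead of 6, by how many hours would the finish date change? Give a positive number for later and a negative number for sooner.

4

Critical path before the change: G→B→X = 6+9+4 = 19 giving 19 hours.
G is on the critical path; changing it to 10 makes that path 23 hours.
The critical path is still G→B→X; finish is now 23 hours.
Change in finish: 23 − 19 = +4 hours.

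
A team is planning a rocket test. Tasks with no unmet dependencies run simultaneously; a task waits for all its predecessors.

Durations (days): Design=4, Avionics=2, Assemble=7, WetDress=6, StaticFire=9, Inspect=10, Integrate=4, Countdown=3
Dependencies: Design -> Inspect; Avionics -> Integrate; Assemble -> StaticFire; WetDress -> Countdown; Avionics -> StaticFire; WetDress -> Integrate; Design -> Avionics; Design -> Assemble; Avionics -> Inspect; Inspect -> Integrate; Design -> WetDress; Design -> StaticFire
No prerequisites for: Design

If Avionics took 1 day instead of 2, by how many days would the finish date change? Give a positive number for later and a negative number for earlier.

Baseline: Design→Avionics→Inspect→Integrate = 4+2+10+4 = 20 → 20 days.
Avionics is on the critical path; changing it to 1 makes that path 19 days.
Now Design→Assemble→StaticFire = 4+7+9 = 20 is longest, so the finish becomes 20 days.
Change in finish: 20 − 20 = +0 days.

0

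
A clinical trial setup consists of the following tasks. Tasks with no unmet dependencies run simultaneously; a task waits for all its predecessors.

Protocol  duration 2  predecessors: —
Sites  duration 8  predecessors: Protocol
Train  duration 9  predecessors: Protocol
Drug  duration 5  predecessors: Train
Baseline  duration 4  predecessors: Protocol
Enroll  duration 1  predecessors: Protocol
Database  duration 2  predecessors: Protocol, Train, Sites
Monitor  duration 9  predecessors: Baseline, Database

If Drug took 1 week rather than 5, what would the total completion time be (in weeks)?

22

Actual critical path: Protocol→Train→Database→Monitor = 2+9+2+9 = 22 ⇒ 22 weeks.
Drug has 6 weeks of float (longest path through it is 16).
That remains the longest chain; total 22 weeks.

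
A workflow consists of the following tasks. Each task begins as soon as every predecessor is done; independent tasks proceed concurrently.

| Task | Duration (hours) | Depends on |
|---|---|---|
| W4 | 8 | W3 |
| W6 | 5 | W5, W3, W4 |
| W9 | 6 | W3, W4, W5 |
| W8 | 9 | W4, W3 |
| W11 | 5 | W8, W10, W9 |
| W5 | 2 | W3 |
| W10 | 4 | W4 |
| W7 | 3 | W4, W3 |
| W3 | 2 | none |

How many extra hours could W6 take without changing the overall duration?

Critical path: W3→W4→W8→W11 = 2+8+9+5 = 24, so the finish is 24 hours.
W6 finishes as early as 15 and must finish by 24.
Slack of W6 = 19 − 10 = 9 hours.

9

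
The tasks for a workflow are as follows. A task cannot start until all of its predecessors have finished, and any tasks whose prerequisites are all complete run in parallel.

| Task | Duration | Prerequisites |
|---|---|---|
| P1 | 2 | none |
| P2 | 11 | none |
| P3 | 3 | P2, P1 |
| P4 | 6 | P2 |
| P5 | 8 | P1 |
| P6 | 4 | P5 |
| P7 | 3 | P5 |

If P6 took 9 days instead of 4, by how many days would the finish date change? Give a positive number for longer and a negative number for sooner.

The binding path is P2→P4 = 11+6 = 17; finish at 17 days.
P6 is off the critical path — its longest chain is 14 days, giving 3 of slack.
Now P1→P5→P6 = 2+8+9 = 19 is longest, so the finish becomes 19 days.
Change in finish: 19 − 17 = +2 days.

2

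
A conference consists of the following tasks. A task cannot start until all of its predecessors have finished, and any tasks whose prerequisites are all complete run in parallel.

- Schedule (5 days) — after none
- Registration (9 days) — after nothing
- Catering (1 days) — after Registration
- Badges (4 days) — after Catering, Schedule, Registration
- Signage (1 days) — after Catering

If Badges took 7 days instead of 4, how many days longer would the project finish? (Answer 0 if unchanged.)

3

Baseline: Registration→Catering→Badges = 9+1+4 = 14 → 14 days.
Badges lies on that path, so at 7 days the path becomes 17 days.
No other chain overtakes it, so the finish is 17 days.
Change in finish: 17 − 14 = +3 days.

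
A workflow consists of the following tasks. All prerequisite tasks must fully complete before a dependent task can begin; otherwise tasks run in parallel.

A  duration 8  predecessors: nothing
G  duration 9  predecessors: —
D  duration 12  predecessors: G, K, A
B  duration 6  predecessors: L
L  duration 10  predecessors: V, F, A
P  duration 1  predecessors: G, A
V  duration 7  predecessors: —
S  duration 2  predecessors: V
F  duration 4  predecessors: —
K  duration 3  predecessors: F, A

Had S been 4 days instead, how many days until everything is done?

The binding path is A→L→B = 8+10+6 = 24; finish at 24 days.
S has 15 days of float (longest path through it is 9).
That remains the longest chain; total 24 days.

24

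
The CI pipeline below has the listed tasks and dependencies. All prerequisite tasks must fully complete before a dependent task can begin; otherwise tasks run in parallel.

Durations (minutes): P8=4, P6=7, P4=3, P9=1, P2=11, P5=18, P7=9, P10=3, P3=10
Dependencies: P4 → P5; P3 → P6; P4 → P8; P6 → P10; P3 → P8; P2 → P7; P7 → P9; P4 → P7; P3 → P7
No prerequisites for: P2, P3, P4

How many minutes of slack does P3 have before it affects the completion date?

Critical path: P2→P7→P9 = 11+9+1 = 21, so the finish is 21 minutes.
P3 finishes as early as 10 and must finish by 11.
Float = 21 − 20 = 1.

1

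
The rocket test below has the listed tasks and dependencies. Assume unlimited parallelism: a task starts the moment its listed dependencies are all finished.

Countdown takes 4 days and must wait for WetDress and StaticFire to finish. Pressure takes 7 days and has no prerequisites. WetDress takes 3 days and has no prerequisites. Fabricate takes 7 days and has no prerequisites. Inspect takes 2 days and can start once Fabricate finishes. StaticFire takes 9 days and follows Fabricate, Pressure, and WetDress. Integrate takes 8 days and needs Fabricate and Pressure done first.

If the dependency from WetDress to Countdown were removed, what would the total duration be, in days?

Before: longest chain Fabricate→StaticFire→Countdown = 7+9+4 = 20, finish 20.
Dropping WetDress→Countdown doesn't change Countdown's earliest start (16); another predecessor still binds.
The longest chain is now Fabricate→StaticFire→Countdown = 7+9+4 = 20, so the rocket test takes 20 days.

20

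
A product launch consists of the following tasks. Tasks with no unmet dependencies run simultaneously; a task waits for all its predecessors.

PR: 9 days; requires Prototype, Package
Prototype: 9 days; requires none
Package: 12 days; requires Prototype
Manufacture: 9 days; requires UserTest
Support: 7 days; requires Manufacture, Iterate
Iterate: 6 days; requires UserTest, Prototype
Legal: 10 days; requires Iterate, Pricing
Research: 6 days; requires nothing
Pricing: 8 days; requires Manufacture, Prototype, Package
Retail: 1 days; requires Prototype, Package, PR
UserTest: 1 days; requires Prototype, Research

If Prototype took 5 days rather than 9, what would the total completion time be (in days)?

35

Baseline: Prototype→Package→Pricing→Legal = 9+12+8+10 = 39 → 39 days.
Prototype lies on that path, so at 5 days the path becomes 35 days.
That remains the longest chain; total 35 days.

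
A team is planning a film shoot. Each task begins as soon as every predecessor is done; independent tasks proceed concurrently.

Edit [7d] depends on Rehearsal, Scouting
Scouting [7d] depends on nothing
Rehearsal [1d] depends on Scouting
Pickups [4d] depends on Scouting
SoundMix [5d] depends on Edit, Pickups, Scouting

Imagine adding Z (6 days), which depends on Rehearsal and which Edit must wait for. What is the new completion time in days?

Originally the schedule takes 20 days.
With Z inserted, Edit now waits for max(Rehearsal, Scouting, Z).
New critical path: Scouting→Rehearsal→Z→Edit→SoundMix = 7+1+6+7+5 = 26 ⇒ 26 days.

26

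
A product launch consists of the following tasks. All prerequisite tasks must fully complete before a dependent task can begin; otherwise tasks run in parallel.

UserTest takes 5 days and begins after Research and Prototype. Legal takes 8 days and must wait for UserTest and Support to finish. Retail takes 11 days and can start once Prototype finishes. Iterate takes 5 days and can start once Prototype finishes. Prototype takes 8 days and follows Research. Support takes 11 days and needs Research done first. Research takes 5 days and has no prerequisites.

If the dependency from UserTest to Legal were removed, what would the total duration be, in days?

Original critical path: Research→Prototype→UserTest→Legal = 5+8+5+8 = 26 ⇒ 26 days.
Without UserTest→Legal, Legal's earliest start moves from 18 to 16.
The longest chain is now Research→Prototype→Retail = 5+8+11 = 24, so the product launch takes 24 days.

24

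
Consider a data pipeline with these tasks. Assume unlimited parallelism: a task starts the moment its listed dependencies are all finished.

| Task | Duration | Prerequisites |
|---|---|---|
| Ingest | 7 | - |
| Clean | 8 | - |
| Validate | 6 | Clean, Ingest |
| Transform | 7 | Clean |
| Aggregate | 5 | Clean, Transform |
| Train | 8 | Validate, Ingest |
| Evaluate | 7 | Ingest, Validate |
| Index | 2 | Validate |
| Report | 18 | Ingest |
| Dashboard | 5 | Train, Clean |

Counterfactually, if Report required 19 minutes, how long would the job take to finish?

The binding path is Clean→Validate→Train→Dashboard = 8+6+8+5 = 27; finish at 27 minutes.
Report has 2 minutes of float (longest path through it is 25).
No other chain overtakes it, so the finish is 27 minutes.

27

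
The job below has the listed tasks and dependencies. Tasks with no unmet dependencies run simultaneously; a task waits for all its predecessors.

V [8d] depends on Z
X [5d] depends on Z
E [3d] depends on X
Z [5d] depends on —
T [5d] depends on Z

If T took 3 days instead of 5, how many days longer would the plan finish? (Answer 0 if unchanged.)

Critical path before the change: Z→V = 5+8 = 13 giving 13 days.
T is off the critical path — its longest chain is 10 days, giving 3 of slack.
The critical path is still Z→V; finish is now 13 days.
Change in finish: 13 − 13 = +0 days.

0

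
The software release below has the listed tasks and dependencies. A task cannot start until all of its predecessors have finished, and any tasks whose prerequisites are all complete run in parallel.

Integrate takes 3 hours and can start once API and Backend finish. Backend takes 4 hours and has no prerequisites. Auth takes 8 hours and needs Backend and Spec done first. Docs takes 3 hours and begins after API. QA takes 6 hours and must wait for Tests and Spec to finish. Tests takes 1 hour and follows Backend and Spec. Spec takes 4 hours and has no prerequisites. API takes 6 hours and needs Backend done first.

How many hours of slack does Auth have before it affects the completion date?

Backend→API→Docs = 4+6+3 = 13 sets the makespan at 13 hours.
Auth finishes as early as 12 and must finish by 13.
Float = 13 − 12 = 1.

1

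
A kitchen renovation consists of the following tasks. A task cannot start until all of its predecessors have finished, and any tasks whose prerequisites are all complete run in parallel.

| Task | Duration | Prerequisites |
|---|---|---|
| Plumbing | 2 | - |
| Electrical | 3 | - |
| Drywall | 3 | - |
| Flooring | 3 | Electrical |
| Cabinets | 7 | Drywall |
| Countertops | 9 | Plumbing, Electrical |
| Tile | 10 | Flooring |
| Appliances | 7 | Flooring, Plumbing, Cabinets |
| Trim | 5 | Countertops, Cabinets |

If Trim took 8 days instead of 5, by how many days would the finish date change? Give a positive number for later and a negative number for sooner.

3

The binding path is Electrical→Countertops→Trim = 3+9+5 = 17; finish at 17 days.
Since Trim is critical, the +3 change carries straight to that chain (now 20 days).
No other chain overtakes it, so the finish is 20 days.
Change in finish: 20 − 17 = +3 days.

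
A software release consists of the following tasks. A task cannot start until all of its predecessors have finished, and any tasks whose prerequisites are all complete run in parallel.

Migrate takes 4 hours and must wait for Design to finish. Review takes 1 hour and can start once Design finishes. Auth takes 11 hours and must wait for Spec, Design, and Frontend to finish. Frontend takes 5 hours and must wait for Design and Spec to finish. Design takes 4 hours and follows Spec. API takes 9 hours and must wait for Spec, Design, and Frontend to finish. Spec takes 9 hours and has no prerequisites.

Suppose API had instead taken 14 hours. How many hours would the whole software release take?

Baseline: Spec→Design→Frontend→Auth = 9+4+5+11 = 29 → 29 hours.
API is off the critical path — its longest chain is 27 hours, giving 2 of slack.
New critical path: Spec→Design→Frontend→API = 9+4+5+14 = 32 ⇒ 32 hours.

32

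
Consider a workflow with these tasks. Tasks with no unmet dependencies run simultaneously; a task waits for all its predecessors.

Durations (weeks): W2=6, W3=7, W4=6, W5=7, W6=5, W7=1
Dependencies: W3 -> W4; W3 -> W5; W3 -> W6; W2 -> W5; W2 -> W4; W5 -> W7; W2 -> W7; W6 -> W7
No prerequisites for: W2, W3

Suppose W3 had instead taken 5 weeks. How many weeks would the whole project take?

14

Actual critical path: W3→W5→W7 = 7+7+1 = 15 ⇒ 15 weeks.
W3 lies on that path, so at 5 weeks the path becomes 13 weeks.
New critical path: W2→W5→W7 = 6+7+1 = 14 ⇒ 14 weeks.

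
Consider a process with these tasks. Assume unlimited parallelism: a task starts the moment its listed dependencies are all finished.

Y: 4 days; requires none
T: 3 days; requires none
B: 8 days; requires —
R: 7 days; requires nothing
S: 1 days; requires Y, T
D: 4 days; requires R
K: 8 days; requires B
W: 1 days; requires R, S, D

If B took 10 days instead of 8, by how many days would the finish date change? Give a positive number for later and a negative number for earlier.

2

As given, the longest chain is B→K = 8+8 = 16, so the finish is 16 days.
B lies on that path, so at 10 days the path becomes 18 days.
The critical path is still B→K; finish is now 18 days.
Change in finish: 18 − 16 = +2 days.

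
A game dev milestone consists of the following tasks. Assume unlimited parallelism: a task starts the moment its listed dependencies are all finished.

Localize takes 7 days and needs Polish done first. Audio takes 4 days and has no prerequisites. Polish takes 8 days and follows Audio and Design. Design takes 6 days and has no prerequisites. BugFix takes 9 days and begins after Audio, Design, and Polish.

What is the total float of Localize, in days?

2

Design→Polish→BugFix = 6+8+9 = 23 sets the makespan at 23 days.
Longest path through Localize: 21 days (earliest finish 21, latest finish 23).
Float = 23 − 21 = 2.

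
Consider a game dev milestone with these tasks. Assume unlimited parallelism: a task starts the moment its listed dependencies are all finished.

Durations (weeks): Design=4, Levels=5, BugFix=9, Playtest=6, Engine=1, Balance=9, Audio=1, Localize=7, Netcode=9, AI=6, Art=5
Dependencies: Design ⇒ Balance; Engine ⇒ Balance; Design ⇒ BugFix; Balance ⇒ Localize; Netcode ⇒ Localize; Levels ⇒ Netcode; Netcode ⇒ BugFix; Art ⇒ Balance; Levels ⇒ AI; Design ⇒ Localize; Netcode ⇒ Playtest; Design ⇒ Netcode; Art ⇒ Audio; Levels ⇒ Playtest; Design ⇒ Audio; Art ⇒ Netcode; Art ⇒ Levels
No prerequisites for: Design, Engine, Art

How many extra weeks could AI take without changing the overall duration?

12

The longest chain is Art→Levels→Netcode→BugFix = 5+5+9+9 = 28; overall finish 28 weeks.
Longest path through AI: 16 weeks (earliest finish 16, latest finish 28).
Float = 28 − 16 = 12.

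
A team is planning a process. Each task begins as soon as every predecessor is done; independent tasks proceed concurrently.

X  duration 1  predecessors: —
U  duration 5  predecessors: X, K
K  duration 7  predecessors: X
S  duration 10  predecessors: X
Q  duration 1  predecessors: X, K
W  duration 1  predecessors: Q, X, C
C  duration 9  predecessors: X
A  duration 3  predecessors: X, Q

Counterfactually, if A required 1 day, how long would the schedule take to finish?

The binding path is X→K→U = 1+7+5 = 13; finish at 13 days.
A has 1 day of float (longest path through it is 12).
No other chain overtakes it, so the finish is 13 days.

13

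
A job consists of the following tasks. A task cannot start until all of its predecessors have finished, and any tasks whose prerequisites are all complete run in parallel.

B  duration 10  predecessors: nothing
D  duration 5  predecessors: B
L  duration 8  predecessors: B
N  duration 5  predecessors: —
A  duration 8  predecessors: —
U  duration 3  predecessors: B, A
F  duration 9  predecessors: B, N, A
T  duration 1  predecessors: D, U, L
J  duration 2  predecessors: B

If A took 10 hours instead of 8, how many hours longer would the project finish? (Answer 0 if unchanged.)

Critical path before the change: B→F = 10+9 = 19 giving 19 hours.
A has 2 hours of float (longest path through it is 17).
That remains the longest chain; total 19 hours.
Change in finish: 19 − 19 = +0 hours.

0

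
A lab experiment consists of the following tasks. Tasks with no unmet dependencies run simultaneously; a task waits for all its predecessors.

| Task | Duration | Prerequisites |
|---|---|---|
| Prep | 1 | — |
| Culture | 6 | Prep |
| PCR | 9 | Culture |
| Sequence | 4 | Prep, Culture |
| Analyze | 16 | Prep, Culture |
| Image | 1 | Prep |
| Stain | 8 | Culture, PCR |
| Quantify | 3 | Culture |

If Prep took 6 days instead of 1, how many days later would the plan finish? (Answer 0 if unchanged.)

The binding path is Prep→Culture→PCR→Stain = 1+6+9+8 = 24; finish at 24 days.
Prep is on the critical path; changing it to 6 makes that path 29 days.
That remains the longest chain; total 29 days.
Change in finish: 29 − 24 = +5 days.

5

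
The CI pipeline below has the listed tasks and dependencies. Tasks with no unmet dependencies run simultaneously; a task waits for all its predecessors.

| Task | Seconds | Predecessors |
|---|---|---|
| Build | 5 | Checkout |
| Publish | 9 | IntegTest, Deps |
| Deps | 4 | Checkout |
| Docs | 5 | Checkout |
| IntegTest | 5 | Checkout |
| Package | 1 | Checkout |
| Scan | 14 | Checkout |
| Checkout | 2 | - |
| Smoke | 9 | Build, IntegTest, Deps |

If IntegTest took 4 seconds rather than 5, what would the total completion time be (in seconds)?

16

As given, the longest chain is Checkout→IntegTest→Publish = 2+5+9 = 16, so the finish is 16 seconds.
IntegTest is on the critical path; changing it to 4 makes that path 15 seconds.
The binding chain switches to Checkout→Build→Smoke = 2+5+9 = 16; finish 16 seconds.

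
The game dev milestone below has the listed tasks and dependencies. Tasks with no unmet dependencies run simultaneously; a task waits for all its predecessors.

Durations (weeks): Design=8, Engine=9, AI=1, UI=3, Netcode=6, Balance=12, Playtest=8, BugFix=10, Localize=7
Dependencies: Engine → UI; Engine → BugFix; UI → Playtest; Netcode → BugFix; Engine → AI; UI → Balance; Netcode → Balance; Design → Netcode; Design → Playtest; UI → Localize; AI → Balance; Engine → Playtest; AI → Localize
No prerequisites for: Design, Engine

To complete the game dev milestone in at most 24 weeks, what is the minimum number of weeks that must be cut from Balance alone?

Current finish: 26 weeks; target: 24.
Balance is on every critical path, so each week cut from Balance cuts the finish by one (this holds down to a finish of 24).
Need 26 − 24 = 2 weeks off Balance → Balance becomes 10 weeks, finish becomes 24.

2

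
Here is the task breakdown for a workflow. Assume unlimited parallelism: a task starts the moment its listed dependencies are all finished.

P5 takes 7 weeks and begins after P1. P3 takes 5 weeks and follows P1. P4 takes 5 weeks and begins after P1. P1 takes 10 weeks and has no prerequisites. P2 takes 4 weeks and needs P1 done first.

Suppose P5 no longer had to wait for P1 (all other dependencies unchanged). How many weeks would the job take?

15

Original critical path: P1→P5 = 10+7 = 17 ⇒ 17 weeks.
Without P1→P5, P5's earliest start moves from 10 to 0.
The longest chain is now P1→P3 = 10+5 = 15, so the job takes 15 weeks.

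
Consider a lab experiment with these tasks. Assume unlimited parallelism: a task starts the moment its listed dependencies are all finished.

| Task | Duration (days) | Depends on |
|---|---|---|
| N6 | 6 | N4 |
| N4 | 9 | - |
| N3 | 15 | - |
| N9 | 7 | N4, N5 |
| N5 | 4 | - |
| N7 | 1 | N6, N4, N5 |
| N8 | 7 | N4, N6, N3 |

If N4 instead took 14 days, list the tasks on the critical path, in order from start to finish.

As given, the longest chain is N4→N6→N8 = 9+6+7 = 22, so the finish is 22 days.
N4 is on the critical path; changing it to 14 makes that path 27 days.
That remains the longest chain; total 27 days.

N4, N6, N8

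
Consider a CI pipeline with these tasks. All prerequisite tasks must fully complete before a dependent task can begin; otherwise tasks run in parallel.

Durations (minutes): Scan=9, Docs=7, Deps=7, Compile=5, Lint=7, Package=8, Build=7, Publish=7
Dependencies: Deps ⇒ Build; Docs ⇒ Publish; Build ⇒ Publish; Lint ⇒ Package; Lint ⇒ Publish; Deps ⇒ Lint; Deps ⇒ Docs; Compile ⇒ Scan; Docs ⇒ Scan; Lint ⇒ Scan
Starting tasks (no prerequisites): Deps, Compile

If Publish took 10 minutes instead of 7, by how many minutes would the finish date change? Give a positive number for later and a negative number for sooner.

Baseline: Deps→Lint→Scan = 7+7+9 = 23 → 23 minutes.
The longest path through Publish is only 21 minutes, so Publish has float 2.
The binding chain switches to Deps→Lint→Publish = 7+7+10 = 24; finish 24 minutes.
Change in finish: 24 − 23 = +1 minutes.

1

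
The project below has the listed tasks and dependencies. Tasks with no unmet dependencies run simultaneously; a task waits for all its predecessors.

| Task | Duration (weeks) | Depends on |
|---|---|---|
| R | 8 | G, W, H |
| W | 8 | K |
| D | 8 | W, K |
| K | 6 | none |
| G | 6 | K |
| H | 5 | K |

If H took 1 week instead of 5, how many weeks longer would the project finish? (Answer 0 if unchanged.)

0

As given, the longest chain is K→W→D = 6+8+8 = 22, so the finish is 22 weeks.
H is off the critical path — its longest chain is 19 weeks, giving 3 of slack.
No other chain overtakes it, so the finish is 22 weeks.
Change in finish: 22 − 22 = +0 weeks.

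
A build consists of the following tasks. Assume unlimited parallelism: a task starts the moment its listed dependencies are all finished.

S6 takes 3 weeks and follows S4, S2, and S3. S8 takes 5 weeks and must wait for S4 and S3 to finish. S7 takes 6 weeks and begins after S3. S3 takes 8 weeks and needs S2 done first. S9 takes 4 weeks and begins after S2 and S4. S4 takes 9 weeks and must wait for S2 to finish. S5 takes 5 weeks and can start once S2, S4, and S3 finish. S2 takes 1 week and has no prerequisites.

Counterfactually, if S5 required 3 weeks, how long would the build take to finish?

15

The binding path is S2→S4→S5 = 1+9+5 = 15; finish at 15 weeks.
Since S5 is critical, the -2 change carries straight to that chain (now 13 weeks).
The binding chain switches to S2→S3→S7 = 1+8+6 = 15; finish 15 weeks.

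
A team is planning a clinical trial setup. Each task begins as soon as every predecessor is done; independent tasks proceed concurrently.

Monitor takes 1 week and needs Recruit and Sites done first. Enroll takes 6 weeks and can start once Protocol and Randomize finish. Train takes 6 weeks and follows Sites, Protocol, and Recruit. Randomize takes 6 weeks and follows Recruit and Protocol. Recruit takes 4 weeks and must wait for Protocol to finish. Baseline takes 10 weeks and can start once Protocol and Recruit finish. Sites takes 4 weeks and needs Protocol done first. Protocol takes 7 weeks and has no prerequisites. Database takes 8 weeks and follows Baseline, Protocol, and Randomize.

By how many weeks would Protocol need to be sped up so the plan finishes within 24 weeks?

Current finish: 29 weeks; target: 24.
Protocol is on every critical path, so each week cut from Protocol cuts the finish by one (this holds down to a finish of 23).
Need 29 − 24 = 5 weeks off Protocol → Protocol becomes 2 weeks, finish becomes 24.

5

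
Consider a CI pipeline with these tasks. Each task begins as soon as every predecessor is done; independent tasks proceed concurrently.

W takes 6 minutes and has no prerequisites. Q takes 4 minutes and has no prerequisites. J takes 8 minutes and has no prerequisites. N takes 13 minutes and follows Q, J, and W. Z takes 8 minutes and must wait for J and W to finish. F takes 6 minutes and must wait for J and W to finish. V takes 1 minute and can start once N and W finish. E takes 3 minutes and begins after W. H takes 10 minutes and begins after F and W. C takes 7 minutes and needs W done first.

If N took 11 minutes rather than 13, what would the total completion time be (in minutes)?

The binding path is J→F→H = 8+6+10 = 24; finish at 24 minutes.
N has 2 minutes of float (longest path through it is 22).
That remains the longest chain; total 24 minutes.

24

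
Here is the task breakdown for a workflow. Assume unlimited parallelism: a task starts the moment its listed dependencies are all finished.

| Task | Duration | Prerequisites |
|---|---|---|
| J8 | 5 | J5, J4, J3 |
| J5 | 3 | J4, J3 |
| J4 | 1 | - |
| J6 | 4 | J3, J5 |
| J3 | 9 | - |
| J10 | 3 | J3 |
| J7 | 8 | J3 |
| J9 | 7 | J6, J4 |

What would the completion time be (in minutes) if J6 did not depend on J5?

Before: longest chain J3→J5→J6→J9 = 9+3+4+7 = 23, finish 23.
Without J5→J6, J6's earliest start moves from 12 to 9.
The longest chain is now J3→J6→J9 = 9+4+7 = 20, so the workflow takes 20 minutes.

20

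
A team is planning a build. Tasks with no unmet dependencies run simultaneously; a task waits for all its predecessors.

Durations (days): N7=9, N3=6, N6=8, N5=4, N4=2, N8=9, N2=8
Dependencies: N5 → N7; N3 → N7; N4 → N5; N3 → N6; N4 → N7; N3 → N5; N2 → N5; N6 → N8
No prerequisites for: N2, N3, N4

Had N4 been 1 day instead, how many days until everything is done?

Baseline: N3→N6→N8 = 6+8+9 = 23 → 23 days.
N4 is off the critical path — its longest chain is 15 days, giving 8 of slack.
That remains the longest chain; total 23 days.

23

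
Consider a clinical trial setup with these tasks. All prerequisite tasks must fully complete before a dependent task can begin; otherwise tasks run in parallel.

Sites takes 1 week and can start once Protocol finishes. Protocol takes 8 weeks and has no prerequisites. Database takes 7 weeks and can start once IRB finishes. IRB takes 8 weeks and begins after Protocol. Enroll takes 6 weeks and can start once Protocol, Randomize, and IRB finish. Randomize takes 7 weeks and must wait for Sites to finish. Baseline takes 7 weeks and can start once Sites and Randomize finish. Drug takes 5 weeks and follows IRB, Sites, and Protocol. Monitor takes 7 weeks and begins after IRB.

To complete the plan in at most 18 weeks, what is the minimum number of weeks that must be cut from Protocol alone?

Current finish: 23 weeks; target: 18.
Protocol is on every critical path, so each week cut from Protocol cuts the finish by one (this holds down to a finish of 16).
Need 23 − 18 = 5 weeks off Protocol → Protocol becomes 3 weeks, finish becomes 18.

5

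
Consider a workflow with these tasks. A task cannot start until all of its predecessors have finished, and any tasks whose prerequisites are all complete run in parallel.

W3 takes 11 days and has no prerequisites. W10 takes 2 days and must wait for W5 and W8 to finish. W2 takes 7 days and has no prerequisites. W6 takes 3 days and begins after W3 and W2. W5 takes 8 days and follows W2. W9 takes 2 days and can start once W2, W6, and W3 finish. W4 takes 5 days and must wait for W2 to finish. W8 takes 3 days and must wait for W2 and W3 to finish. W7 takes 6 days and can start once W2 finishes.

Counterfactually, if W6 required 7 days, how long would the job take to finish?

20

Baseline: W2→W5→W10 = 7+8+2 = 17 → 17 days.
The longest path through W6 is only 16 days, so W6 has float 1.
New critical path: W3→W6→W9 = 11+7+2 = 20 ⇒ 20 days.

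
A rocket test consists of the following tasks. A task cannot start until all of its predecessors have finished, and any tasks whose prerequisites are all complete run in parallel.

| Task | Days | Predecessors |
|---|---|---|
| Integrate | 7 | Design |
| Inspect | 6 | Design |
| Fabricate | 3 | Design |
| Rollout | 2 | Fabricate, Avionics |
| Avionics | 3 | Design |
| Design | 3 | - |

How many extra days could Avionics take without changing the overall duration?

Critical path: Design→Integrate = 3+7 = 10, so the finish is 10 days.
The longest chain containing Avionics totals 8 days.
So Avionics can slip 8 − 6 = 2 days.

2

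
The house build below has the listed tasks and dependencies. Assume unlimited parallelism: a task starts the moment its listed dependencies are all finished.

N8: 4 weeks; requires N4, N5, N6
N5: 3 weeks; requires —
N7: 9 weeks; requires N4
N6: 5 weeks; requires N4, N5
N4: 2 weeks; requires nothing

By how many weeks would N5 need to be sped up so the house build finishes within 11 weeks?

Current finish: 12 weeks; target: 11.
N5 is on every critical path, so each week cut from N5 cuts the finish by one (this holds down to a finish of 11).
Need 12 − 11 = 1 week off N5 → N5 becomes 2 weeks, finish becomes 11.

1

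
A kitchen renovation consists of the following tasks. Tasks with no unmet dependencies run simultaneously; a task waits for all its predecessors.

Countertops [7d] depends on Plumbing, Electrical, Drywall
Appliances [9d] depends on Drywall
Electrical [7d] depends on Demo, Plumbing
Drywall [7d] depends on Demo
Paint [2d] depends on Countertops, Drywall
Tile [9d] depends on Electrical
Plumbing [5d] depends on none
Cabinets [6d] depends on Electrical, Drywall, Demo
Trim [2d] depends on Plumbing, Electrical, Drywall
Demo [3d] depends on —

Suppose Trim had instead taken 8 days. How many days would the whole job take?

21

Actual critical path: Plumbing→Electrical→Countertops→Paint = 5+7+7+2 = 21 ⇒ 21 days.
Trim is off the critical path — its longest chain is 14 days, giving 7 of slack.
The critical path is still Plumbing→Electrical→Countertops→Paint; finish is now 21 days.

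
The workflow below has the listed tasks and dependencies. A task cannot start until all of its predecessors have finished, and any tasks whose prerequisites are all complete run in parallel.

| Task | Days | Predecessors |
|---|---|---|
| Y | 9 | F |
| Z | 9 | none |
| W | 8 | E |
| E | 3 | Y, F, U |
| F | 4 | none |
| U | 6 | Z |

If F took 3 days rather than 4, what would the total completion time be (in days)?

26

Baseline: Z→U→E→W = 9+6+3+8 = 26 → 26 days.
The longest path through F is only 24 days, so F has float 2.
The critical path is still Z→U→E→W; finish is now 26 days.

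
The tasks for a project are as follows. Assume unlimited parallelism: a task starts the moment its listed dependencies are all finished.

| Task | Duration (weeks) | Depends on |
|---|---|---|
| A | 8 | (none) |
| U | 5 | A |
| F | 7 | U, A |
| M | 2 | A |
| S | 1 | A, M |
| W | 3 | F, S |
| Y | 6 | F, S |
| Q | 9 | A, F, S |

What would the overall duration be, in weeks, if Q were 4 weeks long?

Actual critical path: A→U→F→Q = 8+5+7+9 = 29 ⇒ 29 weeks.
Q lies on that path, so at 4 weeks the path becomes 24 weeks.
The binding chain switches to A→U→F→Y = 8+5+7+6 = 26; finish 26 weeks.

26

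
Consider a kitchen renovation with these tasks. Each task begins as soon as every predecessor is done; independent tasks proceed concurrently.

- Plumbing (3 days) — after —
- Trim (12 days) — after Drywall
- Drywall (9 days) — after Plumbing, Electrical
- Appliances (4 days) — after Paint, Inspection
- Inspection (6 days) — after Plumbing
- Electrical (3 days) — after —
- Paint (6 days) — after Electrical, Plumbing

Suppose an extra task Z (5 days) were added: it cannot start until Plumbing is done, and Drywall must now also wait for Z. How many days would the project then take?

Originally the project takes 24 days.
With Z inserted, Drywall now waits for max(Plumbing, Electrical, Z).
New critical path: Plumbing→Z→Drywall→Trim = 3+5+9+12 = 29 ⇒ 29 days.

29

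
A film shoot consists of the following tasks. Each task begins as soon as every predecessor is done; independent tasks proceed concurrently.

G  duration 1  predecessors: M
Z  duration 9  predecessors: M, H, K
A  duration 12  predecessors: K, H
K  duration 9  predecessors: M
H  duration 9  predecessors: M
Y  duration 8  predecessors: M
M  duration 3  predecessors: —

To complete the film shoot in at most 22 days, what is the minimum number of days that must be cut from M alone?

2

Current finish: 24 days; target: 22.
M is on every critical path, so each day cut from M cuts the finish by one (this holds down to a finish of 22).
Need 24 − 22 = 2 days off M → M becomes 1 day, finish becomes 22.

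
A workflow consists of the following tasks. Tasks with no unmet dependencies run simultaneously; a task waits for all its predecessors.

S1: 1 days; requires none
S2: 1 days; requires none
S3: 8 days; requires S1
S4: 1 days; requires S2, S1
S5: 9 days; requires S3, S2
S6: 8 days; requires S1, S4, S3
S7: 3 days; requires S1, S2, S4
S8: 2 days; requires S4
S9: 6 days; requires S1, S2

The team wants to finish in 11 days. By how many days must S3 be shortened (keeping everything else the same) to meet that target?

7

Current finish: 18 days; target: 11.
S3 is on every critical path, so each day cut from S3 cuts the finish by one (this holds down to a finish of 11).
Need 18 − 11 = 7 days off S3 → S3 becomes 1 day, finish becomes 11.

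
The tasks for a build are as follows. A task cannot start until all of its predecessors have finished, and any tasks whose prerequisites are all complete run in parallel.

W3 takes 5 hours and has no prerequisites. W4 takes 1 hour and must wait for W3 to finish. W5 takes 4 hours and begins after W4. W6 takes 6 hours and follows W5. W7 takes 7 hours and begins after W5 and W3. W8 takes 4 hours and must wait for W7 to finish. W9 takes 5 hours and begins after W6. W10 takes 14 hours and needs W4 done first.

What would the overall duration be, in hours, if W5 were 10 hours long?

27

As given, the longest chain is W3→W4→W5→W6→W9 = 5+1+4+6+5 = 21, so the finish is 21 hours.
W5 is on the critical path; changing it to 10 makes that path 27 hours.
No other chain overtakes it, so the finish is 27 hours.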